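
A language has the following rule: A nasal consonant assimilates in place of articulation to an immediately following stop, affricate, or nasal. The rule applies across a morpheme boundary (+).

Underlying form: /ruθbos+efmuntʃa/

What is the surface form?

/n/ before /tʃ/ (palatal) → [ɲ]

[ruθbos+efmuɲtʃa]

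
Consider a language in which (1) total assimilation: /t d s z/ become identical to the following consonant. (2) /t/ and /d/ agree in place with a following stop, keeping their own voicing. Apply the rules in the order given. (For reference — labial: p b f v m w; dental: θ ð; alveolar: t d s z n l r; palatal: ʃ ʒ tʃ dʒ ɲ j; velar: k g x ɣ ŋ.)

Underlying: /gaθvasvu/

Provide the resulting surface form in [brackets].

[gaθvavvu]

Rule 1: /s/ before /v/ → [v] (total assimilation)
After rule 1: gaθvavvu
Rule 2: no segment meets the rule's conditions; no change.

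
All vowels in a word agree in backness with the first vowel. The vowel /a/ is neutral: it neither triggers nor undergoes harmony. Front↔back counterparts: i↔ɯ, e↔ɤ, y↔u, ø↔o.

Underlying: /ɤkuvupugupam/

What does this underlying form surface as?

no segment meets the rule's conditions; no change.

[ɤkuvupugupam]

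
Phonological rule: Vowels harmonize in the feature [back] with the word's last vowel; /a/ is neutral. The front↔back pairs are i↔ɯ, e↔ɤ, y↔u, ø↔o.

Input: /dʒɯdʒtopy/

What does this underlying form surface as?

[dʒidʒtøpy]

/ɯ/ harmonizes with /y/ ([-back]) → [i]
/o/ harmonizes with /y/ ([-back]) → [ø]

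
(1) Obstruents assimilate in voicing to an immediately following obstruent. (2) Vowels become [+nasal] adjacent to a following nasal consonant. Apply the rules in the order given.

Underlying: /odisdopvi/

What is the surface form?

Rule 1: /s/ before /d/ (voiced) → [z]
Rule 1: /p/ before /v/ (voiced) → [b]
After rule 1: odizdobvi
Rule 2: no segment meets the rule's conditions; no change.

[odizdobvi]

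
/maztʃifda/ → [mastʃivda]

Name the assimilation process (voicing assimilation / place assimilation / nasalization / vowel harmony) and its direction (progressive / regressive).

/z/→[s] /f/→[v].
Each target copies a feature from the following segment, so the direction is regressive.

voicing assimilation, regressive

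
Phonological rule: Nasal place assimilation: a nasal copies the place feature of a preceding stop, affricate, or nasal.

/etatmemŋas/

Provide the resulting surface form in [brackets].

/m/ after /t/ (alveolar) → [n]
/ŋ/ after /m/ (labial) → [m]

[etatnemmas]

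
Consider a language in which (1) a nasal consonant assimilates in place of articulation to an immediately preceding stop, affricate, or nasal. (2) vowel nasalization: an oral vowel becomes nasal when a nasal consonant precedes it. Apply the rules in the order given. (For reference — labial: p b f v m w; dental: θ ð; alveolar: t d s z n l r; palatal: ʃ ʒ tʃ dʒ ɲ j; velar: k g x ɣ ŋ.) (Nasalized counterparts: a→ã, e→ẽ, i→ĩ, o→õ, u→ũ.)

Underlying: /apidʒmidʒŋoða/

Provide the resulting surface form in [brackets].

[apidʒɲĩdʒɲõða]

Rule 1: /m/ after /dʒ/ (palatal) → [ɲ]
Rule 1: /ŋ/ after /dʒ/ (palatal) → [ɲ]
After rule 1: apidʒɲidʒɲoða
Rule 2: /i/ after nasal /ɲ/ → [ĩ]
Rule 2: /o/ after nasal /ɲ/ → [õ]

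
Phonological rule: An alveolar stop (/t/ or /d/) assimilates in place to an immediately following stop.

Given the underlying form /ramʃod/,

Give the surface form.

[ramʃod]

no segment meets the rule's conditions; no change.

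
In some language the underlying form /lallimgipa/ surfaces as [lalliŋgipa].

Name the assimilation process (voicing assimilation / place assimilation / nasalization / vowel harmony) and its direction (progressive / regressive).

place assimilation, regressive

/m/→[ŋ].
Each target copies a feature from the following segment, so the direction is regressive.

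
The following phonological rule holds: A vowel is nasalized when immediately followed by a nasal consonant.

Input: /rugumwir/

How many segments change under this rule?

1

/u/ before nasal /m/ → [ũ]
1 segment changes.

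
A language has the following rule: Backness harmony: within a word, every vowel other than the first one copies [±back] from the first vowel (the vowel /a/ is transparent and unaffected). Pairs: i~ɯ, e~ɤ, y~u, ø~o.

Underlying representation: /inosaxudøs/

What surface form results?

/o/ harmonizes with /i/ ([-back]) → [ø]
/u/ harmonizes with /i/ ([-back]) → [y]

[inøsaxydøs]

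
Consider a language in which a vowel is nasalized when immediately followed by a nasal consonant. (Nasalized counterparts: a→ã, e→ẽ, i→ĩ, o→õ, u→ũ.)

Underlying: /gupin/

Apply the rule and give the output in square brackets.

/i/ before nasal /n/ → [ĩ]

[gupĩn]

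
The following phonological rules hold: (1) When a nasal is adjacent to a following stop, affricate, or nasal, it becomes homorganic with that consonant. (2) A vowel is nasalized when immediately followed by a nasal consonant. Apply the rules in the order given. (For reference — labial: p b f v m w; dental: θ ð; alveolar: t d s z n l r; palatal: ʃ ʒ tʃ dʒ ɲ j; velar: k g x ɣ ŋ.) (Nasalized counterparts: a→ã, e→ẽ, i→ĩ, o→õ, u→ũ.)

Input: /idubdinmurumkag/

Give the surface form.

[idubdĩmmurũŋkag]

Rule 1: /n/ before /m/ (labial) → [m]
Rule 1: /m/ before /k/ (velar) → [ŋ]
After rule 1: idubdimmuruŋkag
Rule 2: /i/ before nasal /m/ → [ĩ]
Rule 2: /u/ before nasal /ŋ/ → [ũ]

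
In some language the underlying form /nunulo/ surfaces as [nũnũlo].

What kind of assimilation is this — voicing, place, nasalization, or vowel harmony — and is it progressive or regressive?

/u/→[ũ] /u/→[ũ].
Each target copies a feature from the preceding segment, so the direction is progressive.

nasalization, progressive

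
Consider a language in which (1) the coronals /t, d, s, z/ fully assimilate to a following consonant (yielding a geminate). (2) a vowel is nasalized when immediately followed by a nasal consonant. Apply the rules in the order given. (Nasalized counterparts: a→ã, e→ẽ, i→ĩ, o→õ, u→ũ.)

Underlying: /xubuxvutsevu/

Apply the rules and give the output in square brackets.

Rule 1: /t/ before /s/ → [s] (total assimilation)
After rule 1: xubuxvussevu
Rule 2: no segment meets the rule's conditions; no change.

[xubuxvussevu]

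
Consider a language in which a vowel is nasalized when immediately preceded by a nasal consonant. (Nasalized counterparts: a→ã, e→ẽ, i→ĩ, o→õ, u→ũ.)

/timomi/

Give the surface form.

/o/ after nasal /m/ → [õ]
/i/ after nasal /m/ → [ĩ]

[timõmĩ]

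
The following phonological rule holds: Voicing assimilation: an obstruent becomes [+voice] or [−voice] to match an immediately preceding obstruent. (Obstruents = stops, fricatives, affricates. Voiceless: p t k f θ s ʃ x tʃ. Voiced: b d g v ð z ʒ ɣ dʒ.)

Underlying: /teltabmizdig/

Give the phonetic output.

[teltabmizdig]

no segment meets the rule's conditions; no change.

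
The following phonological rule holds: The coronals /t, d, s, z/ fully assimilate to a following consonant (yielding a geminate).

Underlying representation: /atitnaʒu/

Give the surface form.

/t/ before /n/ → [n] (total assimilation)

[atinnaʒu]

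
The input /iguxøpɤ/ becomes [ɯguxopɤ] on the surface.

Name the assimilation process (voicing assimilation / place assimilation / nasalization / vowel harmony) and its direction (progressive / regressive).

/i/→[ɯ] /ø/→[o].
Vowels agree with the last vowel, so the harmony is regressive.

vowel harmony, regressive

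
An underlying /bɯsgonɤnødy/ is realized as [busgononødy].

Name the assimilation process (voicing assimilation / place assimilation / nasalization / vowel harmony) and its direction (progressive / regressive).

vowel harmony, regressive

/ɯ/→[u] /ɤ/→[o].
Vowels agree with the last vowel, so the harmony is regressive.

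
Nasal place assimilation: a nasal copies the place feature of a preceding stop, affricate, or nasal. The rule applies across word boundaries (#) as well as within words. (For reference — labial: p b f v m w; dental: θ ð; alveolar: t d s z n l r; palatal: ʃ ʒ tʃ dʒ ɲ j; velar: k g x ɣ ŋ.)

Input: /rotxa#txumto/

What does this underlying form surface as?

no segment meets the rule's conditions; no change.

[rotxa#txumto]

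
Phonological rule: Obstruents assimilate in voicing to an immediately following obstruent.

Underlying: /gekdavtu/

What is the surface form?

[gegdaftu]

/k/ before /d/ (voiced) → [g]
/v/ before /t/ (voiceless) → [f]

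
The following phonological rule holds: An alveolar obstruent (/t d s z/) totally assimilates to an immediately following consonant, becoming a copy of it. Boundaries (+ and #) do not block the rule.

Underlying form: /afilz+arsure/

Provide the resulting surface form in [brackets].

no segment meets the rule's conditions; no change.

[afilz+arsure]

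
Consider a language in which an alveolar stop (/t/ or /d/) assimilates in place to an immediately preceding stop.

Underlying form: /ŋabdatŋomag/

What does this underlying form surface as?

[ŋabbatŋomag]

/d/ after /b/ (labial) → [b]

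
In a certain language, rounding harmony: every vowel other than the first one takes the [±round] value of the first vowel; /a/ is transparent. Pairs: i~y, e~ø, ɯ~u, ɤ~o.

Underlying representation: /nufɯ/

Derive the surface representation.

[nufu]

/ɯ/ harmonizes with /u/ ([+round]) → [u]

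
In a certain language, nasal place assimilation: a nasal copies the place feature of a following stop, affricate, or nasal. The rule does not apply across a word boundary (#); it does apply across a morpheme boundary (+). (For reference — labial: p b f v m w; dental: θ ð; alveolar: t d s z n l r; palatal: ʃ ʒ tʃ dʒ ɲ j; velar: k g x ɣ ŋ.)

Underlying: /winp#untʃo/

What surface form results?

/n/ before /p/ (labial) → [m]
/n/ before /tʃ/ (palatal) → [ɲ]

[wimp#uɲtʃo]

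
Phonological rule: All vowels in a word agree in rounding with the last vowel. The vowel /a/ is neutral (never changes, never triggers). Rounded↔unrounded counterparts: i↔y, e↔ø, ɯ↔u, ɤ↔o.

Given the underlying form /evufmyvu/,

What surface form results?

/e/ harmonizes with /u/ ([+round]) → [ø]

[øvufmyvu]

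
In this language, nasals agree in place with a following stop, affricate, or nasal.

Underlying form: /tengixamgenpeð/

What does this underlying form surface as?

/n/ before /g/ (velar) → [ŋ]
/m/ before /g/ (velar) → [ŋ]
/n/ before /p/ (labial) → [m]

[teŋgixaŋgempeð]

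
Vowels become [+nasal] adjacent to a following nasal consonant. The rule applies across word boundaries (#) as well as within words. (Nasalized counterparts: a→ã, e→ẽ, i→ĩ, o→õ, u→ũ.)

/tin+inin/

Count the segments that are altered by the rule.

/i/ before nasal /n/ → [ĩ]
/i/ before nasal /n/ → [ĩ]
/i/ before nasal /n/ → [ĩ]
3 segments change.

3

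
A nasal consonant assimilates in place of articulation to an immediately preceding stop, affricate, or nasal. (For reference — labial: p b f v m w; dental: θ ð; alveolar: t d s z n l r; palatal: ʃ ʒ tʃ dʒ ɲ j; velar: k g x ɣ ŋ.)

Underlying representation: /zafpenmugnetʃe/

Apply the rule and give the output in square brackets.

/m/ after /n/ (alveolar) → [n]
/n/ after /g/ (velar) → [ŋ]

[zafpennugŋetʃe]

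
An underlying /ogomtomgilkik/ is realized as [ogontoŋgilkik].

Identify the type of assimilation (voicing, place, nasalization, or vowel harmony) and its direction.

place assimilation, regressive

/m/→[n] /m/→[ŋ].
Each target copies a feature from the following segment, so the direction is regressive.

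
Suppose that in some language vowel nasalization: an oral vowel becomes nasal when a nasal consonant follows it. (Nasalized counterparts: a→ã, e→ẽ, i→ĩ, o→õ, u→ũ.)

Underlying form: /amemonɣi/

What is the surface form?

/a/ before nasal /m/ → [ã]
/e/ before nasal /m/ → [ẽ]
/o/ before nasal /n/ → [õ]

[ãmẽmõnɣi]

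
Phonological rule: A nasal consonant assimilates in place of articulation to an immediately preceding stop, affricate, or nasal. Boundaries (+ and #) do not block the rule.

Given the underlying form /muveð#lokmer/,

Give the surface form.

[muveð#lokŋer]

/m/ after /k/ (velar) → [ŋ]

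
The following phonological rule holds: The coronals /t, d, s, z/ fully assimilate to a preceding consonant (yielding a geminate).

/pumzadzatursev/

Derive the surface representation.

[pummaddaturrev]

/z/ after /m/ → [m] (total assimilation)
/z/ after /d/ → [d] (total assimilation)
/s/ after /r/ → [r] (total assimilation)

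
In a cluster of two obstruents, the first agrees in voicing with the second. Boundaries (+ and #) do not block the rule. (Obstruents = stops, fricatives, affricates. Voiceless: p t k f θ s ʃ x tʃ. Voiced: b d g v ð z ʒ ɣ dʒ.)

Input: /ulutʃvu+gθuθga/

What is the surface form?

/tʃ/ before /v/ (voiced) → [dʒ]
/g/ before /θ/ (voiceless) → [k]
/θ/ before /g/ (voiced) → [ð]

[uludʒvu+kθuðga]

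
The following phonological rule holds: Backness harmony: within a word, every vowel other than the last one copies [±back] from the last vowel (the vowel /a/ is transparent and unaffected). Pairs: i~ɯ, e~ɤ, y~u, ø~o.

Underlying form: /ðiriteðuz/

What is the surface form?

/i/ harmonizes with /u/ ([+back]) → [ɯ]
/i/ harmonizes with /u/ ([+back]) → [ɯ]
/e/ harmonizes with /u/ ([+back]) → [ɤ]

[ðɯrɯtɤðuz]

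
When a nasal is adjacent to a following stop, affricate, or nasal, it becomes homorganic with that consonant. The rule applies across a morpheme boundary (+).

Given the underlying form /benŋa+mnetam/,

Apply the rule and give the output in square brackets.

[beŋŋa+nnetam]

/n/ before /ŋ/ (velar) → [ŋ]
/m/ before /n/ (alveolar) → [n]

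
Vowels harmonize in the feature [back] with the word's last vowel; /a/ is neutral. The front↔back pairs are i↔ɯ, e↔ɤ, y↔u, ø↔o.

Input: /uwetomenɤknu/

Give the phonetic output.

[uwɤtomɤnɤknu]

/e/ harmonizes with /u/ ([+back]) → [ɤ]
/e/ harmonizes with /u/ ([+back]) → [ɤ]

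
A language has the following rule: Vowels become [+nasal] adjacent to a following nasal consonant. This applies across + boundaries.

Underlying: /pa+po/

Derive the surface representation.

no segment meets the rule's conditions; no change.

[pa+po]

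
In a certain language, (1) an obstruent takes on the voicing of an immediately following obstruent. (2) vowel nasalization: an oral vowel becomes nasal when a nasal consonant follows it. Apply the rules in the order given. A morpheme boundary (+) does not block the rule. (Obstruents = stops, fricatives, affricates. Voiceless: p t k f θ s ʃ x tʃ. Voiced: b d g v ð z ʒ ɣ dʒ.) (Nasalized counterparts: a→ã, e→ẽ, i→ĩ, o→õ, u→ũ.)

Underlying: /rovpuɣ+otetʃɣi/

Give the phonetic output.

[rofpuɣ+otedʒɣi]

Rule 1: /v/ before /p/ (voiceless) → [f]
Rule 1: /tʃ/ before /ɣ/ (voiced) → [dʒ]
After rule 1: rofpuɣ+otedʒɣi
Rule 2: no segment meets the rule's conditions; no change.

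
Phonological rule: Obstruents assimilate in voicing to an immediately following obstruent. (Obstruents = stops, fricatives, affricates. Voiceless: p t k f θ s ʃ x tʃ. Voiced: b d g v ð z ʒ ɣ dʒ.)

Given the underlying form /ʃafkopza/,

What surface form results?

[ʃafkobza]

/p/ before /z/ (voiced) → [b]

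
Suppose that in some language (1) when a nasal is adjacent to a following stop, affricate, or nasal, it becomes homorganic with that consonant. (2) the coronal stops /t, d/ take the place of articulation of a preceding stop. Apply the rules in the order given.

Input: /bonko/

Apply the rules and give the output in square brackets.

Rule 1: /n/ before /k/ (velar) → [ŋ]
After rule 1: boŋko
Rule 2: no segment meets the rule's conditions; no change.

[boŋko]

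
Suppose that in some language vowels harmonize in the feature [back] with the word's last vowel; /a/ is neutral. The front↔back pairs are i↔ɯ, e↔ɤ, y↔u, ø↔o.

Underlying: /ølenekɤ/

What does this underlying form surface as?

[olɤnɤkɤ]

/ø/ harmonizes with /ɤ/ ([+back]) → [o]
/e/ harmonizes with /ɤ/ ([+back]) → [ɤ]
/e/ harmonizes with /ɤ/ ([+back]) → [ɤ]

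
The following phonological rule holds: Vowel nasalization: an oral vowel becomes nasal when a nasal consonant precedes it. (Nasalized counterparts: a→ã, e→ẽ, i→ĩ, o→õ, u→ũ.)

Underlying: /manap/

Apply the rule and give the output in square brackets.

[mãnãp]

/a/ after nasal /m/ → [ã]
/a/ after nasal /n/ → [ã]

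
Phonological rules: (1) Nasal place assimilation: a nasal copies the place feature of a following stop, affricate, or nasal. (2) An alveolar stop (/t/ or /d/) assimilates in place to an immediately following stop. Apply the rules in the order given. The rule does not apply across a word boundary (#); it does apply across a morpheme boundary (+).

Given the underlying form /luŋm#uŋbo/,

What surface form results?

[lumm#umbo]

Rule 1: /ŋ/ before /m/ (labial) → [m]
Rule 1: /ŋ/ before /b/ (labial) → [m]
After rule 1: lumm#umbo
Rule 2: no segment meets the rule's conditions; no change.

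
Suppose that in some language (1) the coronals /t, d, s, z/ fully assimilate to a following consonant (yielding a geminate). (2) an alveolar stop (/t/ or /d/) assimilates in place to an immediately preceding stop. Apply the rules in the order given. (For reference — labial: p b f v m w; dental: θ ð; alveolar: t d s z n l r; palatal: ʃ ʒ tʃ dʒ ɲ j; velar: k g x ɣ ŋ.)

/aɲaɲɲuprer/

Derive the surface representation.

[aɲaɲɲuprer]

Rule 1: no segment meets the rule's conditions; no change.
After rule 1: aɲaɲɲuprer
Rule 2: no segment meets the rule's conditions; no change.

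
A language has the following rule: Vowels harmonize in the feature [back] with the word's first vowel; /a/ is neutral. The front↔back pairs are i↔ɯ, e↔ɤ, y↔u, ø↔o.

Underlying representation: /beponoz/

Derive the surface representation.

/o/ harmonizes with /e/ ([-back]) → [ø]
/o/ harmonizes with /e/ ([-back]) → [ø]

[bepønøz]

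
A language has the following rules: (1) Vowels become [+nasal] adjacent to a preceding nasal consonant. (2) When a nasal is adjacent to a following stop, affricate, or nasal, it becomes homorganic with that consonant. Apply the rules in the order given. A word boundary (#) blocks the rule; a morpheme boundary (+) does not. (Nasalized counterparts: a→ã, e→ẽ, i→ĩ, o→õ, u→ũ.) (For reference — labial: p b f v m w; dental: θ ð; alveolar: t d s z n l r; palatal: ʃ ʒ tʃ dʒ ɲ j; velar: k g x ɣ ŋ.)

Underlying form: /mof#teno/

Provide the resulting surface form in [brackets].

[mõf#tenõ]

Rule 1: /o/ after nasal /m/ → [õ]
Rule 1: /o/ after nasal /n/ → [õ]
After rule 1: mõf#tenõ
Rule 2: no segment meets the rule's conditions; no change.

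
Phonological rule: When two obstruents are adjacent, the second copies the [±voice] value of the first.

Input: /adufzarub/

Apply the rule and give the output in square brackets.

/z/ after /f/ (voiceless) → [s]

[adufsarub]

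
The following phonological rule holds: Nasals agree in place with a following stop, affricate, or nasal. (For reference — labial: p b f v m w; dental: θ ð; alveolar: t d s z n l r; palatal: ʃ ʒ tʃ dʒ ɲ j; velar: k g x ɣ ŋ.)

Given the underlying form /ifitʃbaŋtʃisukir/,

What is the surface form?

[ifitʃbaɲtʃisukir]

/ŋ/ before /tʃ/ (palatal) → [ɲ]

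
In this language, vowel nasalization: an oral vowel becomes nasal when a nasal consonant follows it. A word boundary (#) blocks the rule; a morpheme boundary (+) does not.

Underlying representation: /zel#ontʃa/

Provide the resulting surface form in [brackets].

[zel#õntʃa]

/o/ before nasal /n/ → [õ]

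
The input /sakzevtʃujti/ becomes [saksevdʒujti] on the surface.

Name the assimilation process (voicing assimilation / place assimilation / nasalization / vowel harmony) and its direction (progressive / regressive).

/z/→[s] /tʃ/→[dʒ].
Each target copies a feature from the preceding segment, so the direction is progressive.

voicing assimilation, progressive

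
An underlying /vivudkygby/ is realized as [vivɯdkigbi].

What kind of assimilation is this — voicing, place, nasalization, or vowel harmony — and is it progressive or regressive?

vowel harmony, progressive

/u/→[ɯ] /y/→[i] /y/→[i].
Vowels agree with the first vowel, so the harmony is progressive.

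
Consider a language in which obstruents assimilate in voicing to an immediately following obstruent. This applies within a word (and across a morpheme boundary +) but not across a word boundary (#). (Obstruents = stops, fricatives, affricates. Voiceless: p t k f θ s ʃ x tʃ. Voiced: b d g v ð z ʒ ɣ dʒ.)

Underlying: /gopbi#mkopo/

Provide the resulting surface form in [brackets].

[gobbi#mkopo]

/p/ before /b/ (voiced) → [b]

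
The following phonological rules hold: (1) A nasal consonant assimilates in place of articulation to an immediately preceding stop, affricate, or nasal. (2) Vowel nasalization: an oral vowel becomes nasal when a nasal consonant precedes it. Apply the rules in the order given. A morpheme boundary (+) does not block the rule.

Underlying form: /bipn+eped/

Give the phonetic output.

[bipm+ẽped]

Rule 1: /n/ after /p/ (labial) → [m]
After rule 1: bipm+eped
Rule 2: /e/ after nasal /m/ → [ẽ]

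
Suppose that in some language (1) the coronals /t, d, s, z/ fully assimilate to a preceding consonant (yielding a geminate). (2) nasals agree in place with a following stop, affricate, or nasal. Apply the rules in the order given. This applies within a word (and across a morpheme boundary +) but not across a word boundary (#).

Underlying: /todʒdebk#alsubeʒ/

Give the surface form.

Rule 1: /d/ after /dʒ/ → [dʒ] (total assimilation)
Rule 1: /s/ after /l/ → [l] (total assimilation)
After rule 1: todʒdʒebk#allubeʒ
Rule 2: no segment meets the rule's conditions; no change.

[todʒdʒebk#allubeʒ]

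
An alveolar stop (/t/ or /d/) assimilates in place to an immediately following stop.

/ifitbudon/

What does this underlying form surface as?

/t/ before /b/ (labial) → [p]

[ifipbudon]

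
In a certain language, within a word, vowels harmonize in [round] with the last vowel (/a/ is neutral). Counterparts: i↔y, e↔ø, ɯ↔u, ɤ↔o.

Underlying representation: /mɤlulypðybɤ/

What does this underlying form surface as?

[mɤlɯlipðibɤ]

/u/ harmonizes with /ɤ/ ([-round]) → [ɯ]
/y/ harmonizes with /ɤ/ ([-round]) → [i]
/y/ harmonizes with /ɤ/ ([-round]) → [i]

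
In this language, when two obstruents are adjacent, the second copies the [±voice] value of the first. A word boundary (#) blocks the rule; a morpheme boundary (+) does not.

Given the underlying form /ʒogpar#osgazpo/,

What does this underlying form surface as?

/p/ after /g/ (voiced) → [b]
/g/ after /s/ (voiceless) → [k]
/p/ after /z/ (voiced) → [b]

[ʒogbar#oskazbo]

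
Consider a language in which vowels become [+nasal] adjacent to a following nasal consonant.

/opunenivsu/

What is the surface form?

[opũnẽnivsu]

/u/ before nasal /n/ → [ũ]
/e/ before nasal /n/ → [ẽ]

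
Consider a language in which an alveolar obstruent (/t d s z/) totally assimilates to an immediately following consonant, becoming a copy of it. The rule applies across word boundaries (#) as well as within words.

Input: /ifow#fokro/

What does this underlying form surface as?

[ifow#fokro]

no segment meets the rule's conditions; no change.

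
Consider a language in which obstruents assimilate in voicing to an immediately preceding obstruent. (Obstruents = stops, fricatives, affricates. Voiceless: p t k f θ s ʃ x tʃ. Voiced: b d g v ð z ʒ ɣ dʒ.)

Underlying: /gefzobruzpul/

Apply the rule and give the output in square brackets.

[gefsobruzbul]

/z/ after /f/ (voiceless) → [s]
/p/ after /z/ (voiced) → [b]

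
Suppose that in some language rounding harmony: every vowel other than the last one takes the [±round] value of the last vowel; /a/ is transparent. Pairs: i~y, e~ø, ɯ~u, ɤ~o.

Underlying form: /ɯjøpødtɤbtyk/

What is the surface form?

/ɯ/ harmonizes with /y/ ([+round]) → [u]
/ɤ/ harmonizes with /y/ ([+round]) → [o]

[ujøpødtobtyk]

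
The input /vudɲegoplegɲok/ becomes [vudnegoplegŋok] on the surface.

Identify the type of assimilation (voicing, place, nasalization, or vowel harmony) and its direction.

place assimilation, progressive

/ɲ/→[n] /ɲ/→[ŋ].
Each target copies a feature from the preceding segment, so the direction is progressive.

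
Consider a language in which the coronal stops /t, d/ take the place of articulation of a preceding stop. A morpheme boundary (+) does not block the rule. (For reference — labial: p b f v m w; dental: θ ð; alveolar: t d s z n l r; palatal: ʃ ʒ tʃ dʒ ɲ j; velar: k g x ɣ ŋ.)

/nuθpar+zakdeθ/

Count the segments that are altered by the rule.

/d/ after /k/ (velar) → [g]
1 segment changes.

1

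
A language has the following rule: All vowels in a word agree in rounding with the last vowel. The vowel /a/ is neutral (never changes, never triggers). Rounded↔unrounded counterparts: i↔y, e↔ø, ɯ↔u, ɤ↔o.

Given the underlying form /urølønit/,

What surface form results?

/u/ harmonizes with /i/ ([-round]) → [ɯ]
/ø/ harmonizes with /i/ ([-round]) → [e]
/ø/ harmonizes with /i/ ([-round]) → [e]

[ɯrelenit]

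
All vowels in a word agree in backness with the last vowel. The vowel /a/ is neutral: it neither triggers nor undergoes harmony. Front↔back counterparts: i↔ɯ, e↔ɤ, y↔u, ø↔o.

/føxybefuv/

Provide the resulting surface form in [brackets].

/ø/ harmonizes with /u/ ([+back]) → [o]
/y/ harmonizes with /u/ ([+back]) → [u]
/e/ harmonizes with /u/ ([+back]) → [ɤ]

[foxubɤfuv]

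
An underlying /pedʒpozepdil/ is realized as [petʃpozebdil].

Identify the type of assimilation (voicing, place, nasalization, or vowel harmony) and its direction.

/dʒ/→[tʃ] /p/→[b].
Each target copies a feature from the following segment, so the direction is regressive.

voicing assimilation, regressive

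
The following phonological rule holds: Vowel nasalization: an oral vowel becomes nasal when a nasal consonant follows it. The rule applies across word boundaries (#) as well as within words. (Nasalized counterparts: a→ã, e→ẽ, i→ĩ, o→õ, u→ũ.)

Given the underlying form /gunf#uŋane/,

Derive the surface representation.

/u/ before nasal /n/ → [ũ]
/u/ before nasal /ŋ/ → [ũ]
/a/ before nasal /n/ → [ã]

[gũnf#ũŋãne]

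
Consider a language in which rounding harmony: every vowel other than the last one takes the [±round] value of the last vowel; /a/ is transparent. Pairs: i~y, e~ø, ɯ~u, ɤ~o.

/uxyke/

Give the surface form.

/u/ harmonizes with /e/ ([-round]) → [ɯ]
/y/ harmonizes with /e/ ([-round]) → [i]

[ɯxike]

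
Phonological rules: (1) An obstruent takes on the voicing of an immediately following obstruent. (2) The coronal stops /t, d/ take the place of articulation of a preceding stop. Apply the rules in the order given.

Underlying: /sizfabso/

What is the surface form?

Rule 1: /z/ before /f/ (voiceless) → [s]
Rule 1: /b/ before /s/ (voiceless) → [p]
After rule 1: sisfapso
Rule 2: no segment meets the rule's conditions; no change.

[sisfapso]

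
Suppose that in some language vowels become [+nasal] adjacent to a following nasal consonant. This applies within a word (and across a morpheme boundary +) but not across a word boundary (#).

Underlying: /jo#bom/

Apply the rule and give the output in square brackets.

/o/ before nasal /m/ → [õ]

[jo#bõm]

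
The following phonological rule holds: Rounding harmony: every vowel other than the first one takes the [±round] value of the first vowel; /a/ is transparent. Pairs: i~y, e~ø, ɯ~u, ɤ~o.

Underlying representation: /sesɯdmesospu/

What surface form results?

/o/ harmonizes with /e/ ([-round]) → [ɤ]
/u/ harmonizes with /e/ ([-round]) → [ɯ]

[sesɯdmesɤspɯ]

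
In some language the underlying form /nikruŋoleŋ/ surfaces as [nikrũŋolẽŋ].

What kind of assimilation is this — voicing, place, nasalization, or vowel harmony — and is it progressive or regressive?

/u/→[ũ] /e/→[ẽ].
Each target copies a feature from the following segment, so the direction is regressive.

nasalization, regressive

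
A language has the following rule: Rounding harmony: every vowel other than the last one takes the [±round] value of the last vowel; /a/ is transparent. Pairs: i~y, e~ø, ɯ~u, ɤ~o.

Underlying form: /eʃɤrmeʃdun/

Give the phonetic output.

[øʃormøʃdun]

/e/ harmonizes with /u/ ([+round]) → [ø]
/ɤ/ harmonizes with /u/ ([+round]) → [o]
/e/ harmonizes with /u/ ([+round]) → [ø]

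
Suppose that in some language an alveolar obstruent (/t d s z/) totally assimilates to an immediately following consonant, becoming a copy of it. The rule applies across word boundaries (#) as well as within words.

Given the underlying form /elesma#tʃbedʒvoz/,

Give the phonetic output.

[elemma#tʃbedʒvoz]

/s/ before /m/ → [m] (total assimilation)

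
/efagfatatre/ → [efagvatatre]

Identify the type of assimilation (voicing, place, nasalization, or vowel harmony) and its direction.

/f/→[v].
Each target copies a feature from the preceding segment, so the direction is progressive.

voicing assimilation, progressive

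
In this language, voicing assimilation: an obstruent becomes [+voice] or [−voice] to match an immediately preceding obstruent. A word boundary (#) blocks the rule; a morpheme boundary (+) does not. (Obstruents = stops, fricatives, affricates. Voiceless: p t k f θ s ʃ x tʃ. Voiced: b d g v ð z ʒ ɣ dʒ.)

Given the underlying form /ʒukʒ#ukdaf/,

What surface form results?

/ʒ/ after /k/ (voiceless) → [ʃ]
/d/ after /k/ (voiceless) → [t]

[ʒukʃ#uktaf]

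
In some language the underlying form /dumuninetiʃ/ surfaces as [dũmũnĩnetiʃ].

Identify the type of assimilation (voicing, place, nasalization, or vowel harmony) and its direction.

/u/→[ũ] /u/→[ũ] /i/→[ĩ].
Each target copies a feature from the following segment, so the direction is regressive.

nasalization, regressive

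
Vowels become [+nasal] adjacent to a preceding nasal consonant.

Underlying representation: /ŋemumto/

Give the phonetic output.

/e/ after nasal /ŋ/ → [ẽ]
/u/ after nasal /m/ → [ũ]

[ŋẽmũmto]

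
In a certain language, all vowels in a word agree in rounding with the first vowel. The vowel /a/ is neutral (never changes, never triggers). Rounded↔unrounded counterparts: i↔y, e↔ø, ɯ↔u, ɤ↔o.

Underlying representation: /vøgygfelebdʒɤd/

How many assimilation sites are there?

3

/e/ harmonizes with /ø/ ([+round]) → [ø]
/e/ harmonizes with /ø/ ([+round]) → [ø]
/ɤ/ harmonizes with /ø/ ([+round]) → [o]
3 segments change.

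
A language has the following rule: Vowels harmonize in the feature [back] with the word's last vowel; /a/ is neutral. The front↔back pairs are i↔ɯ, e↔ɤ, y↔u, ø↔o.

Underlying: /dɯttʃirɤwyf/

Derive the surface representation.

/ɯ/ harmonizes with /y/ ([-back]) → [i]
/ɤ/ harmonizes with /y/ ([-back]) → [e]

[dittʃirewyf]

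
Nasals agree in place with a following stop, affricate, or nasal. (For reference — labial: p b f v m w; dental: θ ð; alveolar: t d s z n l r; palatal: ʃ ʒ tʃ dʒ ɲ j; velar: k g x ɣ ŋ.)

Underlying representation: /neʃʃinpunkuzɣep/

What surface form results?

/n/ before /p/ (labial) → [m]
/n/ before /k/ (velar) → [ŋ]

[neʃʃimpuŋkuzɣep]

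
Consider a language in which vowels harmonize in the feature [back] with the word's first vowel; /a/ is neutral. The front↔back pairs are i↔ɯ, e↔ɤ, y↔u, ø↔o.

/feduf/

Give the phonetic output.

[fedyf]

/u/ harmonizes with /e/ ([-back]) → [y]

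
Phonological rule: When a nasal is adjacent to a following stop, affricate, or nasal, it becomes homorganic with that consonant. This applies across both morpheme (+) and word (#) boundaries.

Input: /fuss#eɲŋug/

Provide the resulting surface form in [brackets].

[fuss#eŋŋug]

/ɲ/ before /ŋ/ (velar) → [ŋ]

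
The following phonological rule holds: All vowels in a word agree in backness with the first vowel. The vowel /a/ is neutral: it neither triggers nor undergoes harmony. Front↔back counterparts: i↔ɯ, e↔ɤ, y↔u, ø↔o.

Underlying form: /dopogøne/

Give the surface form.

/ø/ harmonizes with /o/ ([+back]) → [o]
/e/ harmonizes with /o/ ([+back]) → [ɤ]

[dopogonɤ]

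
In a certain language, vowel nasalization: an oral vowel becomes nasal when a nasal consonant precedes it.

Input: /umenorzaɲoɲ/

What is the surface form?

/e/ after nasal /m/ → [ẽ]
/o/ after nasal /n/ → [õ]
/o/ after nasal /ɲ/ → [õ]

[umẽnõrzaɲõɲ]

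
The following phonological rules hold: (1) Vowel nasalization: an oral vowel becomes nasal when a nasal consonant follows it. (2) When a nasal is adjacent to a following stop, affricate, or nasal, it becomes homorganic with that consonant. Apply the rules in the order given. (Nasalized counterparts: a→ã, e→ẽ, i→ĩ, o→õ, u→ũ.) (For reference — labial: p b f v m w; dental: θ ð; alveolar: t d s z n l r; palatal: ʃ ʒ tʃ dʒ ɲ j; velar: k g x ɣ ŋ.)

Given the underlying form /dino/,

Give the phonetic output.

[dĩno]

Rule 1: /i/ before nasal /n/ → [ĩ]
After rule 1: dĩno
Rule 2: no segment meets the rule's conditions; no change.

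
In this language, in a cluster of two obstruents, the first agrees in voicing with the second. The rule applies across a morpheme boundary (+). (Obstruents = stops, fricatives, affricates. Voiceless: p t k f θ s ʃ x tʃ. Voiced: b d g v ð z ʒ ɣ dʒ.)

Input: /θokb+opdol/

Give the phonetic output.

/k/ before /b/ (voiced) → [g]
/p/ before /d/ (voiced) → [b]

[θogb+obdol]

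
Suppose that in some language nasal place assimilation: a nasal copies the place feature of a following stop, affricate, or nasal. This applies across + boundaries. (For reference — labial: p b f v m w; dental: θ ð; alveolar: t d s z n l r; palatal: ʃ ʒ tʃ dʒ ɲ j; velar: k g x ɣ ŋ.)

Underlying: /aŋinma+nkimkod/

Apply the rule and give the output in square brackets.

[aŋimma+ŋkiŋkod]

/n/ before /m/ (labial) → [m]
/n/ before /k/ (velar) → [ŋ]
/m/ before /k/ (velar) → [ŋ]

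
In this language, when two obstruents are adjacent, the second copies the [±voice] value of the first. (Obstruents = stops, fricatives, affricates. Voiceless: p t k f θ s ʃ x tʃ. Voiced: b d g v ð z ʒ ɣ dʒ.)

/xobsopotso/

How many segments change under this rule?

/s/ after /b/ (voiced) → [z]
1 segment changes.

1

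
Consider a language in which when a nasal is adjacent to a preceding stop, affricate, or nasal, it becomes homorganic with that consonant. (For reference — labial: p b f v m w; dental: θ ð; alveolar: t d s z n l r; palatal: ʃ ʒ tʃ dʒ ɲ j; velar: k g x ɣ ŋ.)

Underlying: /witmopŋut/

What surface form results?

[witnopmut]

/m/ after /t/ (alveolar) → [n]
/ŋ/ after /p/ (labial) → [m]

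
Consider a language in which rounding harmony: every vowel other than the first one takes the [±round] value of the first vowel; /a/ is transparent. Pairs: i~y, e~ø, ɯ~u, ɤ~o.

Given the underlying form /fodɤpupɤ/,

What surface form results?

/ɤ/ harmonizes with /o/ ([+round]) → [o]
/ɤ/ harmonizes with /o/ ([+round]) → [o]

[fodopupo]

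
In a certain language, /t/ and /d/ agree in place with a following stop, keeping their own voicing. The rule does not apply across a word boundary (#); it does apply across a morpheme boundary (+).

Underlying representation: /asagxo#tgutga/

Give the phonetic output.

[asagxo#kgukga]

/t/ before /g/ (velar) → [k]
/t/ before /g/ (velar) → [k]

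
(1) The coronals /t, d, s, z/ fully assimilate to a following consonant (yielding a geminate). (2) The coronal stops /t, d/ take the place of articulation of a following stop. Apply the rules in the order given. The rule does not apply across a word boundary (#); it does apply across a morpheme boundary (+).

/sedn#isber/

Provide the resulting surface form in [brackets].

Rule 1: /d/ before /n/ → [n] (total assimilation)
Rule 1: /s/ before /b/ → [b] (total assimilation)
After rule 1: senn#ibber
Rule 2: no segment meets the rule's conditions; no change.

[senn#ibber]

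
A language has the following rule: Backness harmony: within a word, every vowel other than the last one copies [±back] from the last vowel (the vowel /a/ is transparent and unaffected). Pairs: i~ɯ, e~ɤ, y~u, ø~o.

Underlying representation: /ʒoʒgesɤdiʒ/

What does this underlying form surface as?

/o/ harmonizes with /i/ ([-back]) → [ø]
/ɤ/ harmonizes with /i/ ([-back]) → [e]

[ʒøʒgesediʒ]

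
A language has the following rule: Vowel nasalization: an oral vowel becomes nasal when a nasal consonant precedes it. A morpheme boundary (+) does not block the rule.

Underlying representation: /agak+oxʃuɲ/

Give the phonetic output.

no segment meets the rule's conditions; no change.

[agak+oxʃuɲ]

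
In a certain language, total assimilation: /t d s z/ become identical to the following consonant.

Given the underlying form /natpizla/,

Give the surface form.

[nappilla]

/t/ before /p/ → [p] (total assimilation)
/z/ before /l/ → [l] (total assimilation)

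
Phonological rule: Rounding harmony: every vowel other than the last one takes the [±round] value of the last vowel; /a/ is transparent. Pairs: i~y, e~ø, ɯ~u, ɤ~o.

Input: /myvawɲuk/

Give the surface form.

no segment meets the rule's conditions; no change.

[myvawɲuk]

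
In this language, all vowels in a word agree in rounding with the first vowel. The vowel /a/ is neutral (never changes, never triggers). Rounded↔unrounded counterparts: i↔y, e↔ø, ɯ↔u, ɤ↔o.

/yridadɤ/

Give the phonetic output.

/i/ harmonizes with /y/ ([+round]) → [y]
/ɤ/ harmonizes with /y/ ([+round]) → [o]

[yrydado]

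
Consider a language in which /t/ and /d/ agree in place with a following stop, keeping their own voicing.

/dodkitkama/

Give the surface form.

/d/ before /k/ (velar) → [g]
/t/ before /k/ (velar) → [k]

[dogkikkama]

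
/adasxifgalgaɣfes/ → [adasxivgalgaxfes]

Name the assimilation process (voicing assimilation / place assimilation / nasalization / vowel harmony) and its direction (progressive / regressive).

/f/→[v] /ɣ/→[x].
Each target copies a feature from the following segment, so the direction is regressive.

voicing assimilation, regressive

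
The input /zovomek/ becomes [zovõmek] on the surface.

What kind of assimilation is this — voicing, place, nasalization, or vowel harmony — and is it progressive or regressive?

nasalization, regressive

/o/→[õ].
Each target copies a feature from the following segment, so the direction is regressive.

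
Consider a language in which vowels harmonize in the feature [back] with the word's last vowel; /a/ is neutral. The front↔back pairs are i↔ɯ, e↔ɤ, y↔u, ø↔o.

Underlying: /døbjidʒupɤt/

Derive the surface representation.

[dobjɯdʒupɤt]

/ø/ harmonizes with /ɤ/ ([+back]) → [o]
/i/ harmonizes with /ɤ/ ([+back]) → [ɯ]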